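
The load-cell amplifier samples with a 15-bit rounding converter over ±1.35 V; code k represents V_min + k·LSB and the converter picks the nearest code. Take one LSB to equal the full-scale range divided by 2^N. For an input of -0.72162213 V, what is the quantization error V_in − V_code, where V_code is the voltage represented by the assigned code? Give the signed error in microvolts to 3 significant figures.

+14.8 µV

Span: 1.35 V − (-1.35 V) = 2.7 V. LSB = 2.7 V / 2^15 ≈ 82.40 µV.
(V_in − V_min)/LSB = (-0.72162213 − (-1.35)) × 32768/2.7 = 7626.1800 → nearest code k = 7626.
V_code = V_min + k × range/2^15 = -1.35 + 7626 × 2.7/32768 = -0.72163696289 V.
e = -0.72162213 − (-0.72163696289) = +14.8 µV.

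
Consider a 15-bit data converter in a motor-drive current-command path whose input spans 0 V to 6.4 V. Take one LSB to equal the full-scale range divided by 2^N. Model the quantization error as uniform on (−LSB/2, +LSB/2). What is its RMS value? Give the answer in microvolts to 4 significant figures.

Full-scale range = 6.4 V.
LSB = 6.4 V / 2^15 = 195.313 µV.
V_rms = LSB/√12 = 195.313 µV / √12 = 56.38 µV.

56.38 µV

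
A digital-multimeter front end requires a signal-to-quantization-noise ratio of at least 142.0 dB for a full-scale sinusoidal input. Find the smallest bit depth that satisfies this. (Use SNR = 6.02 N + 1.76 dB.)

24 bits

6.02 N + 1.76 ≥ 142.0 gives N ≥ 23.296, so the minimum integer is 24.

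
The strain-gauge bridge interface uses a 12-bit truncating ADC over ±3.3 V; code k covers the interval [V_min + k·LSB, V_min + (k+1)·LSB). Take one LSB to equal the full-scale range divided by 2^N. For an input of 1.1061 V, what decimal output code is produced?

The full-scale span is 3.3 − (-3.3) = 6.6 V. LSB = 6.6 V / 2^12 ≈ 1.611 mV.
code = ⌊(V_in − V_min)/LSB⌋ = ⌊(V_in − V_min) × 2^12 / range⌋
     = ⌊(1.1061 − (-3.3)) × 4096 / 6.6⌋ = ⌊4.4061 × 4096/6.6⌋
     = ⌊2734.452⌋ = 2734.

2734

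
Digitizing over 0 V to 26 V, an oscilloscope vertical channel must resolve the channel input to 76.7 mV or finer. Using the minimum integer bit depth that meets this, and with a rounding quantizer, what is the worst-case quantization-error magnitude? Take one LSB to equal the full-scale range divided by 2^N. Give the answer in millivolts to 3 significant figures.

25.4 mV

V_FS = 26 V.
26 V / 76.7 mV = 339.0. Since 2^8 = 256 and 2^9 = 512, N = 9.
Step size = 26/512 V = 50.781 mV.
|e|_max = LSB/2 = 25.4 mV.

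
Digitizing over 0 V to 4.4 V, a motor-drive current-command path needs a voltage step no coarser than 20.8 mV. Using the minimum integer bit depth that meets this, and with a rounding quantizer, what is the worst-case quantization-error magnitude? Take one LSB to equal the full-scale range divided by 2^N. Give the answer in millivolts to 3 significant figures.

8.59 mV

Span = 4.4 V.
Need 2^N ≥ 4.4 V / 20.8 mV = 211.5 → N_min = 8.
Step size = 4.4/256 V = 17.188 mV.
Half an LSB is 8.59 mV.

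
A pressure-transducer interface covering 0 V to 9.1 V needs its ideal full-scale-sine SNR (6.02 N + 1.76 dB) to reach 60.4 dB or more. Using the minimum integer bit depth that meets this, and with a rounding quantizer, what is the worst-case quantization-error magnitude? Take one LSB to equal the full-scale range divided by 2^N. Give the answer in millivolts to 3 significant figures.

Full-scale range = 9.1 V.
Solving 6.02 N ≥ 60.4 − 1.76: N ≥ 9.741. Round up → N = 10.
LSB = 9.1 V / 2^10 = 8.8867 mV.
|e|_max = LSB/2 = 4.44 mV.

4.44 mV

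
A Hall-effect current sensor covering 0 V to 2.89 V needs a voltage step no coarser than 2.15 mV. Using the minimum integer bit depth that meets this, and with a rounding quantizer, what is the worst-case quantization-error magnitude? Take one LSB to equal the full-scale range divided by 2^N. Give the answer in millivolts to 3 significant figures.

0.706 mV

V_FS = 2.89 V.
Need 2^N ≥ 2.89 V / 2.15 mV = 1344 → N_min = 11.
LSB = 2.89 V ÷ 2^11 = 2.89/2048 V = 1.4111 mV.
|e|_max = LSB/2 = 0.706 mV.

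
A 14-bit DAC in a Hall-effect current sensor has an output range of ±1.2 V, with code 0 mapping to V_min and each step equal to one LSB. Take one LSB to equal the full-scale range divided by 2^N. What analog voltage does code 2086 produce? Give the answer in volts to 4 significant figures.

-0.8944 V

Range = 1.2 − (-1.2) = 2.4 V. LSB = 2.4 V / 2^14.
Output = V_min + (2086/16384) × range = -1.2 + 0.127319 × 2.4 V
      = -1.2 + 0.305566 = -0.894434 V.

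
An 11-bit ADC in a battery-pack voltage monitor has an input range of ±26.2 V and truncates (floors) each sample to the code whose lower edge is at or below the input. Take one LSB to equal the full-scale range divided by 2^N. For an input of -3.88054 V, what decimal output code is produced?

Span: 26.2 V − (-26.2 V) = 52.4 V. LSB = 52.4 V / 2^11 ≈ 25.59 mV.
V_in − V_min = -3.88054 − (-26.2) = 22.31946 V.
Divide by LSB: 22.31946 × 2048/52.4 = 872.3331.
Truncating gives code 872.

872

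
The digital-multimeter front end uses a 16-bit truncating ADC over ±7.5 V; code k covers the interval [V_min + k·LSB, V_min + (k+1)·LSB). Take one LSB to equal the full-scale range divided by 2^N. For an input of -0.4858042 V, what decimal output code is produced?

The full-scale span is 7.5 − (-7.5) = 15 V. LSB = 15 V / 2^16 ≈ 228.9 µV.
(V_in − V_min) × 2^16/range = (-0.4858042 − (-7.5)) × 65536/15 = 30645.489.
Floor → code = 30645.

30645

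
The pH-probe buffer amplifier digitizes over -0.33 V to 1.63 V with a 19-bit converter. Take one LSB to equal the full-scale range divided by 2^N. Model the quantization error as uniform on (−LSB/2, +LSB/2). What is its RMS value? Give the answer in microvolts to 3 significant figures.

1.08 µV

Range = 1.63 − (-0.33) = 1.96 V.
LSB = 1.96 V ÷ 2^19 = 1.96/524288 V = 3.7384 µV.
RMS of a uniform error over width LSB is LSB/√12 = 1.08 µV.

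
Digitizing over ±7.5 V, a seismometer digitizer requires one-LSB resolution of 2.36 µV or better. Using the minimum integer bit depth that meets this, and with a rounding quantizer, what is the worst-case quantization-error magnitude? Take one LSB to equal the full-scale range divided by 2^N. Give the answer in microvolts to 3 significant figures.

Full-scale range = 7.5 V − (-7.5 V) = 15 V.
Required number of levels: 15/2.36 µV = 6.3559e6; smallest N with 2^N ≥ that is 23.
Step size = 15/8388608 V = 1.7881 µV.
Half an LSB is 0.894 µV.

0.894 µV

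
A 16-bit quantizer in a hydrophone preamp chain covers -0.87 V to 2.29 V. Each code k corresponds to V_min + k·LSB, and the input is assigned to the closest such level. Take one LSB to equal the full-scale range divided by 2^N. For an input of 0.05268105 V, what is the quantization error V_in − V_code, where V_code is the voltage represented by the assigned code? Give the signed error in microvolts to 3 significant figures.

−14.3 µV

Full-scale range = 2.29 V − (-0.87 V) = 3.16 V. LSB = 3.16 V / 2^16 ≈ 48.22 µV.
(V_in − V_min)/LSB = (0.05268105 − (-0.87)) × 65536/3.16 = 19135.7042 → nearest code k = 19136.
Reconstructed level: -0.87 + 19136 × 3.16/65536 V = 0.052695312500 V.
e = 0.05268105 − (0.052695312500) = −14.3 µV.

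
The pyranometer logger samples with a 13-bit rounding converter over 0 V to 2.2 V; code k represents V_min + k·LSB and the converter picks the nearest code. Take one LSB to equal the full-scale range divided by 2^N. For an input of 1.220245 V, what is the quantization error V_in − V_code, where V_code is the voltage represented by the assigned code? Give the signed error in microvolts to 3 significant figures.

Range is 2.2 V. LSB = 2.2 V / 2^13 ≈ 268.6 µV.
(1.220245 − (0)) / LSB = 1.220245 × 8192/2.2 = 4543.7487. Nearest integer: k = 4544.
V_code = 0 + (4544/8192) × 2.2 = 1.220312500 V.
e = 1.220245 − (1.220312500) = −67.5 µV.

−67.5 µV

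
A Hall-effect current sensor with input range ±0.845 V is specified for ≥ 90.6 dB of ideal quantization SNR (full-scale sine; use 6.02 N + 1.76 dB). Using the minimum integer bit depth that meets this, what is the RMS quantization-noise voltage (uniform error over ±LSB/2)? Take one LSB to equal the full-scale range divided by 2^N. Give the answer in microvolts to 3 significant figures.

14.9 µV

The full-scale span is 0.845 − (-0.845) = 1.69 V.
6.02 N + 1.76 ≥ 90.6 gives N ≥ 14.757, so the minimum integer is 15.
LSB = 1.69 V / 2^15 = 51.575 µV.
σ_q = LSB/√12 = 51.575 µV/3.4641 = 14.9 µV.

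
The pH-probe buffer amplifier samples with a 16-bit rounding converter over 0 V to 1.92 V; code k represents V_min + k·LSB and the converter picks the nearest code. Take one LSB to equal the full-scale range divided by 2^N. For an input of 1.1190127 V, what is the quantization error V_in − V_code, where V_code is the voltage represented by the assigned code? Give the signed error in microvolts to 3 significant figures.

−10.7 µV

Range is 1.92 V. LSB = 1.92 V / 2^16 ≈ 29.30 µV.
Position in LSBs: (1.1190127 − (0)) × 65536/1.92 = 38195.6335; rounding gives k = 38196.
V_code = V_min + k × range/2^16 = 0 + 38196 × 1.92/65536 = 1.1190234375 V.
Error = V_in − V_code = 1.1190127 − (1.1190234375) = −10.7 µV.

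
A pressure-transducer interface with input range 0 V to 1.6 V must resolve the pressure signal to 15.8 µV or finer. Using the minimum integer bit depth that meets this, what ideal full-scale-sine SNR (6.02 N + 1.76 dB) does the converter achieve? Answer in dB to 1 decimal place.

Span = 1.6 V.
Levels needed ≥ 1.6/15.8 µV = 101300. 2^17 = 131072 suffices, so N_min = 17.
Ideal SNR at N = 17: 6.02·17 + 1.76 = 104.1 dB.

104.1 dB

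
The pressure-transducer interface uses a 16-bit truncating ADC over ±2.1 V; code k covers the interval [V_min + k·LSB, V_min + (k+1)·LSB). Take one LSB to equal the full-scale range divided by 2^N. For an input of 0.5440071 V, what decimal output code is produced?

41256

Range = 2.1 − (-2.1) = 4.2 V. LSB = 4.2 V / 2^16 ≈ 64.09 µV.
V_in − V_min = 0.5440071 − (-2.1) = 2.6440071 V.
Divide by LSB: 2.6440071 × 65536/4.2 = 41256.5832.
Truncating gives code 41256.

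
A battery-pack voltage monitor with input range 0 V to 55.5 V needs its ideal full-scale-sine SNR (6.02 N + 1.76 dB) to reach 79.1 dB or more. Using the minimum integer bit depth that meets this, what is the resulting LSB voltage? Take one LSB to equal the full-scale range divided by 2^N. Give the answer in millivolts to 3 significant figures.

6.77 mV

V_FS = 55.5 V.
Solving 6.02 N ≥ 79.1 − 1.76: N ≥ 12.847. Round up → N = 13.
LSB = 55.5 V / 2^13 = 6.77 mV.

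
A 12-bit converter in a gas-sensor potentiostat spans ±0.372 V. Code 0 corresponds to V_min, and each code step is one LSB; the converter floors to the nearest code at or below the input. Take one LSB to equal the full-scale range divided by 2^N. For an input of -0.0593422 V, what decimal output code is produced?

1721

Full-scale range = 0.372 V − (-0.372 V) = 0.744 V. LSB = 0.744 V / 2^12 ≈ 181.6 µV.
code = ⌊(V_in − V_min)/LSB⌋ = ⌊(V_in − V_min) × 2^12 / range⌋
     = ⌊(-0.0593422 − (-0.372)) × 4096 / 0.744⌋ = ⌊0.3126578 × 4096/0.744⌋
     = ⌊1721.299⌋ = 1721.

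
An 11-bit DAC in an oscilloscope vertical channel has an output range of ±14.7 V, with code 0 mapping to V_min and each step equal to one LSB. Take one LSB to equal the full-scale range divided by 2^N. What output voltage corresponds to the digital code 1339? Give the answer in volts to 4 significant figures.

Full-scale range = 14.7 V − (-14.7 V) = 29.4 V. LSB = 29.4 V / 2^11.
V_out = V_min + code × LSB = -14.7 V + 1339 × 29.4 V / 2048
      = -14.7 V + 19.2220 V = 4.52197 V.

4.522 V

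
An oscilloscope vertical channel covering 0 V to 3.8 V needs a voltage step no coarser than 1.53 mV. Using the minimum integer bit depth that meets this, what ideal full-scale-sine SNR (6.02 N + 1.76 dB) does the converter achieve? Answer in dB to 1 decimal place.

74.0 dB

Full-scale range = 3.8 V.
3.8 V / 1.53 mV = 2484. Since 2^11 = 2048 and 2^12 = 4096, N = 12.
Ideal SNR at N = 12: 6.02·12 + 1.76 = 74.0 dB.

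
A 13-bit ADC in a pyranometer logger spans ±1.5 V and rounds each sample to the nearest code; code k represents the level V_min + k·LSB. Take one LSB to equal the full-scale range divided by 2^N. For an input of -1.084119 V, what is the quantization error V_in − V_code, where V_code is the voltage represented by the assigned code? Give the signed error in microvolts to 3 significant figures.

−135 µV

Full-scale range = 1.5 V − (-1.5 V) = 3 V. LSB = 3 V / 2^13 ≈ 366.2 µV.
(-1.084119 − (-1.5)) / LSB = 0.415881 × 8192/3 = 1135.6324. Nearest integer: k = 1136.
V_code = -1.5 + (1136/8192) × 3 = -1.083984375 V.
V_in − V_code = -1.084119 − (-1.083984375) = −135 µV.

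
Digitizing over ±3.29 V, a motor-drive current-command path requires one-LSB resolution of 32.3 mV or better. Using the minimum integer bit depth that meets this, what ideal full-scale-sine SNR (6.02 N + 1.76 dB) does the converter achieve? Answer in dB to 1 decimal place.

Range = 3.29 − (-3.29) = 6.58 V.
Need 2^N ≥ 6.58 V / 32.3 mV = 203.7 → N_min = 8.
6.02(8) + 1.76 = 49.92 dB.

49.9 dB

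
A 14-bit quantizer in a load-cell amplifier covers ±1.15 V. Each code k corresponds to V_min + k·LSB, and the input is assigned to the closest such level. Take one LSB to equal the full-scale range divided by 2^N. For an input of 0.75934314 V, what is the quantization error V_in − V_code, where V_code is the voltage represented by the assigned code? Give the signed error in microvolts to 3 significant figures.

Span: 1.15 V − (-1.15 V) = 2.3 V. LSB = 2.3 V / 2^14 ≈ 140.4 µV.
(V_in − V_min)/LSB = (0.75934314 − (-1.15)) × 16384/2.3 = 13601.1644 → nearest code k = 13601.
V_code = -1.15 + (13601/16384) × 2.3 = 0.75932006836 V.
e = 0.75934314 − (0.75932006836) = +23.1 µV.

+23.1 µV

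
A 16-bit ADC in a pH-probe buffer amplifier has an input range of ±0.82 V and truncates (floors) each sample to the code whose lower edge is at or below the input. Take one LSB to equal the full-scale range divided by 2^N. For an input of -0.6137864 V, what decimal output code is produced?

The full-scale span is 0.82 − (-0.82) = 1.64 V. LSB = 1.64 V / 2^16 ≈ 25.02 µV.
(V_in − V_min) × 2^16/range = (-0.6137864 − (-0.82)) × 65536/1.64 = 8240.497.
Floor → code = 8240.

8240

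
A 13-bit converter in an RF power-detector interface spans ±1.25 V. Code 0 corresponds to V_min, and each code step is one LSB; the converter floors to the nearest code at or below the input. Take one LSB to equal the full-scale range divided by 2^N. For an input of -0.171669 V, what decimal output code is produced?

The full-scale span is 1.25 − (-1.25) = 2.5 V. LSB = 2.5 V / 2^13 ≈ 305.2 µV.
code = ⌊(V_in − V_min)/LSB⌋ = ⌊(V_in − V_min) × 2^13 / range⌋
     = ⌊(-0.171669 − (-1.25)) × 8192 / 2.5⌋ = ⌊1.078331 × 8192/2.5⌋
     = ⌊3533.475⌋ = 3533.

3533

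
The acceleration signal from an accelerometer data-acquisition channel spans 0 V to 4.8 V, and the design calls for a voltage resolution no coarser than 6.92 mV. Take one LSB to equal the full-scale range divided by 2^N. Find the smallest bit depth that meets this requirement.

10 bits

Span = 4.8 V.
Required number of levels: 4.8/6.92 mV = 693.64; smallest N with 2^N ≥ that is 10.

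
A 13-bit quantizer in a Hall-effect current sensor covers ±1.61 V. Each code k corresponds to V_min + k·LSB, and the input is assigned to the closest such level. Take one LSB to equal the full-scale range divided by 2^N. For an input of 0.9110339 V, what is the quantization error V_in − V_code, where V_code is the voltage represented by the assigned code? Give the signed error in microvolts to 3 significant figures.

−94.0 µV

Full-scale range = 1.61 V − (-1.61 V) = 3.22 V. LSB = 3.22 V / 2^13 ≈ 393.1 µV.
(V_in − V_min)/LSB = (0.9110339 − (-1.61)) × 8192/3.22 = 6413.7608 → nearest code k = 6414.
V_code = -1.61 + (6414/8192) × 3.22 = 0.9111279297 V.
V_in − V_code = 0.9110339 − (0.9111279297) = −94.0 µV.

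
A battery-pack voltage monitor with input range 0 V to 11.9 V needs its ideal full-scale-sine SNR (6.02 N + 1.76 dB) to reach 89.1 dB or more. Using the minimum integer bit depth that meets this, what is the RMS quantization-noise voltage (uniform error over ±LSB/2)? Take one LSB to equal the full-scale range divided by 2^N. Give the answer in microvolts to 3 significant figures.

Range is 11.9 V.
Required N = ⌈(89.1 − 1.76)/6.02⌉ = ⌈14.508⌉ = 15.
Step size = 11.9/32768 V = 363.16 µV.
RMS noise = LSB/√12 = 105 µV.

105 µV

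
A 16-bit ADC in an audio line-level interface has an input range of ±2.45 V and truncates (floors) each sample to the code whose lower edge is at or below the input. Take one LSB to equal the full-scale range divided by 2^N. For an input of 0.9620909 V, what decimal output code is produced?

The full-scale span is 2.45 − (-2.45) = 4.9 V. LSB = 4.9 V / 2^16 ≈ 74.77 µV.
code = ⌊(V_in − V_min)/LSB⌋ = ⌊(V_in − V_min) × 2^16 / range⌋
     = ⌊(0.9620909 − (-2.45)) × 65536 / 4.9⌋ = ⌊3.4120909 × 65536/4.9⌋
     = ⌊45635.671⌋ = 45635.

45635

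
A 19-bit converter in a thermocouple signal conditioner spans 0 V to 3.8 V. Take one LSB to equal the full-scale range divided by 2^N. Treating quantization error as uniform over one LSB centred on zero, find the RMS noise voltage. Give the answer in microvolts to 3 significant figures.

2.09 µV

Span = 3.8 V.
LSB = 3.8 V / 2^19 = 7.2479 µV.
For a uniform distribution on [−LSB/2, +LSB/2], V_rms = LSB/√12 = 7.2479 µV/3.4641 = 2.09 µV.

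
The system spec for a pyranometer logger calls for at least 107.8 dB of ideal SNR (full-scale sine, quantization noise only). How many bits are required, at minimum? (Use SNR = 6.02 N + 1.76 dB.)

18 bits

Solving 6.02 N ≥ 107.8 − 1.76: N ≥ 17.615. Round up → N = 18.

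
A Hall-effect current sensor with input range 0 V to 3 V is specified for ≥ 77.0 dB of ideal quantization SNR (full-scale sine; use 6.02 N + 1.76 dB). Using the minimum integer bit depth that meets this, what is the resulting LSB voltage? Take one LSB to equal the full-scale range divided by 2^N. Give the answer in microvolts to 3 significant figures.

V_FS = 3 V.
N ≥ (77.0 − 1.76)/6.02 = 12.498 → N_min = 13.
One LSB is 3 V / 8192 = 366 µV.

366 µV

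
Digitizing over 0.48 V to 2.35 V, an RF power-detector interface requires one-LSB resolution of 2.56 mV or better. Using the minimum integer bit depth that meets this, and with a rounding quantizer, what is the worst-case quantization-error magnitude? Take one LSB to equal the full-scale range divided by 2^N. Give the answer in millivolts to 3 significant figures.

0.913 mV

Span: 2.35 V − (0.48 V) = 1.87 V.
Need 2^N ≥ 1.87 V / 2.56 mV = 730.5 → N_min = 10.
One LSB is 1.87 V / 1024 = 1.8262 mV.
Half an LSB is 0.913 mV.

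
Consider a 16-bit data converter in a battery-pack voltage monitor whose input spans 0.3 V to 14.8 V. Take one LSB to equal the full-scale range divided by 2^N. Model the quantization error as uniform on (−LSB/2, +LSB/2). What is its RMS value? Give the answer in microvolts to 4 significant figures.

63.87 µV

The full-scale span is 14.8 − (0.3) = 14.5 V.
One LSB is 14.5 V / 65536 = 221.252 µV.
For a uniform distribution on [−LSB/2, +LSB/2], V_rms = LSB/√12 = 221.252 µV/3.4641 = 63.87 µV.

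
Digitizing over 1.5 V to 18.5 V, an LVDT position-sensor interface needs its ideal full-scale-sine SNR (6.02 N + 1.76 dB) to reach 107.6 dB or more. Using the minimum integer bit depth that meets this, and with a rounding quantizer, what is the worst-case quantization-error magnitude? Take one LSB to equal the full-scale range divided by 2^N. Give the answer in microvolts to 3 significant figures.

32.4 µV

Range = 18.5 − (1.5) = 17 V.
Solving 6.02 N ≥ 107.6 − 1.76: N ≥ 17.581. Round up → N = 18.
One LSB is 17 V / 262144 = 64.850 µV.
Half an LSB is 32.4 µV.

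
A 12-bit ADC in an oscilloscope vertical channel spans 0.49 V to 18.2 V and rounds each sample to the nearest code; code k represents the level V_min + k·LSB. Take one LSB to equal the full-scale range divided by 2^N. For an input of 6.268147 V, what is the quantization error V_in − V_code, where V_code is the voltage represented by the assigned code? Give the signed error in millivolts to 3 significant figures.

+1.64 mV

Span: 18.2 V − (0.49 V) = 17.71 V. LSB = 17.71 V / 2^12 ≈ 4.324 mV.
(V_in − V_min)/LSB = (6.268147 − (0.49)) × 4096/17.71 = 1336.3800 → nearest code k = 1336.
Reconstructed level: 0.49 + 1336 × 17.71/4096 V = 6.266503906 V.
e = 6.268147 − (6.266503906) = +1.64 mV.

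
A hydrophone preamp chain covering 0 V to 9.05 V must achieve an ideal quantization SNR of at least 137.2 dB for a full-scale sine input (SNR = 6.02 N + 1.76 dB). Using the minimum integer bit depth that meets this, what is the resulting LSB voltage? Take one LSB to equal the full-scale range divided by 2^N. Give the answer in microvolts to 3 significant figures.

Span = 9.05 V.
6.02 N + 1.76 ≥ 137.2 gives N ≥ 22.498, so the minimum integer is 23.
LSB = 9.05 V ÷ 2^23 = 9.05/8388608 V = 1.08 µV.

1.08 µV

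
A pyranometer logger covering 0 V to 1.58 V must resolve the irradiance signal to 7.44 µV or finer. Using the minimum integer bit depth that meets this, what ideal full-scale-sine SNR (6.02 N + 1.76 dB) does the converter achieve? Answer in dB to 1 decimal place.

110.1 dB

Range is 1.58 V.
Levels needed ≥ 1.58/7.44 µV = 212400. 2^18 = 262144 suffices, so N_min = 18.
Ideal SNR at N = 18: 6.02·18 + 1.76 = 110.1 dB.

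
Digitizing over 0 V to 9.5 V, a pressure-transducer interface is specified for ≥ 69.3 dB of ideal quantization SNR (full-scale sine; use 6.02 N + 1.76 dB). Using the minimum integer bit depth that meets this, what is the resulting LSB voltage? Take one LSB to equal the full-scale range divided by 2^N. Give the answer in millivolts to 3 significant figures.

2.32 mV

Range is 9.5 V.
N ≥ (69.3 − 1.76)/6.02 = 11.219 → N_min = 12.
LSB = 9.5 V / 2^12 = 2.32 mV.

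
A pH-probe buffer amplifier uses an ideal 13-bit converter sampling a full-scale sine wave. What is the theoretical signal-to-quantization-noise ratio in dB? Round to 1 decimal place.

80.0 dB

6.02(13) + 1.76 = 78.26 + 1.76 = 80.02 dB.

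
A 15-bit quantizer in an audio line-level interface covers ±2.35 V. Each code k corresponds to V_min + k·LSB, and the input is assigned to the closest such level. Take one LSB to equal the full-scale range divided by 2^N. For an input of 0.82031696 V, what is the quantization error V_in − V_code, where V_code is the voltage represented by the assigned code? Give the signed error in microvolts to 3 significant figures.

Range = 2.35 − (-2.35) = 4.7 V. LSB = 4.7 V / 2^15 ≈ 143.4 µV.
Position in LSBs: (0.82031696 − (-2.35)) × 32768/4.7 = 22103.1800; rounding gives k = 22103.
V_code = -2.35 + (22103/32768) × 4.7 = 0.82029113770 V.
Error = V_in − V_code = 0.82031696 − (0.82029113770) = +25.8 µV.

+25.8 µV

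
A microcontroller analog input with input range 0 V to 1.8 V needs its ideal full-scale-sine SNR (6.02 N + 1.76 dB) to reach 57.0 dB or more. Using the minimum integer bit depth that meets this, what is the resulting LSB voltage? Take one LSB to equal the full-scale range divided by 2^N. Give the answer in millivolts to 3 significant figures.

1.76 mV

Range is 1.8 V.
6.02 N + 1.76 ≥ 57.0 gives N ≥ 9.176, so the minimum integer is 10.
One LSB is 1.8 V / 1024 = 1.76 mV.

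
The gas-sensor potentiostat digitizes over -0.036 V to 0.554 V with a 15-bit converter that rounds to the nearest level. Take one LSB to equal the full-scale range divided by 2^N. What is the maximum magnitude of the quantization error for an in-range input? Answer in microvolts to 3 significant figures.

9.00 µV

The full-scale span is 0.554 − (-0.036) = 0.59 V.
One LSB is 0.59 V / 32768 = 18.005 µV.
|e|_max = LSB/2 = 9.00 µV.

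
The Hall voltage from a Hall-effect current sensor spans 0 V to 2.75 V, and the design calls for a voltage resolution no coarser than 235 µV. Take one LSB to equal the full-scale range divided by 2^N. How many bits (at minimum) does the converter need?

14 bits

Range is 2.75 V.
Levels needed ≥ 2.75/235 µV = 11700. 2^14 = 16384 suffices, so N_min = 14.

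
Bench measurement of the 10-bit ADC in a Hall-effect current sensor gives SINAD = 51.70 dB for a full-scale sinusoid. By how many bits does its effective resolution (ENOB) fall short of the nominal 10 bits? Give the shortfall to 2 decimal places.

N_eff = (51.70 − 1.76)/6.02 = 8.2957 bits.
10 − 8.2957 = 1.70 bits below nominal.

1.70 bits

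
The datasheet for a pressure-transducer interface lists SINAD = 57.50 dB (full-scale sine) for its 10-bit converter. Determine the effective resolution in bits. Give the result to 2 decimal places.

ENOB = (57.50 − 1.76)/6.02 = 9.2591 bits.

9.26 bits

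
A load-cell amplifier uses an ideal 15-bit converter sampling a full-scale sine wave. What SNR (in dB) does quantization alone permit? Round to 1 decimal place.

Ideal quantization SNR: 6.02 × 15 + 1.76 dB = 92.1 dB.

92.1 dB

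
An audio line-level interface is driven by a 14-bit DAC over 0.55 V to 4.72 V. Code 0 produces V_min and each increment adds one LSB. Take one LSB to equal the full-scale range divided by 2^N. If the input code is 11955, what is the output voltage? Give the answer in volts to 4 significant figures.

Span: 4.72 V − (0.55 V) = 4.17 V. LSB = 4.17 V / 2^14.
V_out = V_min + code × LSB = 0.55 V + 11955 × 4.17 V / 16384
      = 0.55 V + 3.04275 V = 3.59275 V.

3.593 V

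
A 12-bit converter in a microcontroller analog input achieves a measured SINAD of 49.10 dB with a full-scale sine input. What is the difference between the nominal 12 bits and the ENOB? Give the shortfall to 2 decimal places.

4.14 bits

N_eff = (49.10 − 1.76)/6.02 = 7.8638 bits.
12 − 7.8638 = 4.14 bits below nominal.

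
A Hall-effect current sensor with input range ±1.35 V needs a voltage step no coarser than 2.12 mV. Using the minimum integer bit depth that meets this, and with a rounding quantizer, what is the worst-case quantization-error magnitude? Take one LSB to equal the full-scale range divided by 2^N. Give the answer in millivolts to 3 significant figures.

Span: 1.35 V − (-1.35 V) = 2.7 V.
Levels needed ≥ 2.7/2.12 mV = 1274. 2^11 = 2048 suffices, so N_min = 11.
One LSB is 2.7 V / 2048 = 1.3184 mV.
Max error for round-to-nearest is LSB/2 = 0.659 mV.

0.659 mV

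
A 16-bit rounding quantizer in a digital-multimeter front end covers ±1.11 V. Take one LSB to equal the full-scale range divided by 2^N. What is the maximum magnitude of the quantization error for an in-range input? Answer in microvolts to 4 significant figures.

Range = 1.11 − (-1.11) = 2.22 V.
Step size = 2.22/65536 V = 33.8745 µV.
|e|_max = LSB/2 = 16.94 µV.

16.94 µV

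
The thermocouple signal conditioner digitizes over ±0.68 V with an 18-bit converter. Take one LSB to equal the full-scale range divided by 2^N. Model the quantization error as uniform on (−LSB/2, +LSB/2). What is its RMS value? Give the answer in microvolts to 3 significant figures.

Range = 0.68 − (-0.68) = 1.36 V.
LSB = 1.36 V ÷ 2^18 = 1.36/262144 V = 5.1880 µV.
σ_q = LSB/√12 = 5.1880 µV/3.4641 = 1.50 µV.

1.50 µV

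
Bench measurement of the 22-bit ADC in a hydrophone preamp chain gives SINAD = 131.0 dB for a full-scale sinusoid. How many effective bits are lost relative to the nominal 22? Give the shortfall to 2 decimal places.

ENOB = (SINAD − 1.76)/6.02 = (131.0 − 1.76)/6.02 = 21.4684 bits.
Lost resolution: 22 − 21.4684 = 0.5316 bits.

0.53 bits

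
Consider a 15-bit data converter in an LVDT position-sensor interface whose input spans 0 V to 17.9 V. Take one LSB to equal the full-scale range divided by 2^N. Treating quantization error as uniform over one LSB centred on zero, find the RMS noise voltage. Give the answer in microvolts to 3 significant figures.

158 µV

V_FS = 17.9 V.
Step size = 17.9/32768 V = 0.54626 mV.
RMS of a uniform error over width LSB is LSB/√12 = 158 µV.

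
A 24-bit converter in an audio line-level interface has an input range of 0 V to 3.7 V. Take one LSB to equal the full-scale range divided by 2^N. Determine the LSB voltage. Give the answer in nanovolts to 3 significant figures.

Full-scale range = 3.7 V.
2^24 = 16777216 levels.
LSB = 3.7 V ÷ 2^24 = 3.7/16777216 V = 221 nV.

221 nV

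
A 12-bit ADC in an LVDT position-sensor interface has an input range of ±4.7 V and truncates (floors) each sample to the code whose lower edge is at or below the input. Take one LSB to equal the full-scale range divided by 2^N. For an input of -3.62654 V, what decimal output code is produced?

The full-scale span is 4.7 − (-4.7) = 9.4 V. LSB = 9.4 V / 2^12 ≈ 2.295 mV.
V_in − V_min = -3.62654 − (-4.7) = 1.07346 V.
Divide by LSB: 1.07346 × 4096/9.4 = 467.7545.
Truncating gives code 467.

467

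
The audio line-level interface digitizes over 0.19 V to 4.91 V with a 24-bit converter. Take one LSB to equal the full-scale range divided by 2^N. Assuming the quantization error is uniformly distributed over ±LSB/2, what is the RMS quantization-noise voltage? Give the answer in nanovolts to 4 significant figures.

81.21 nV

Range = 4.91 − (0.19) = 4.72 V.
LSB = 4.72 V / 2^24 = 281.334 nV.
RMS of a uniform error over width LSB is LSB/√12 = 81.21 nV.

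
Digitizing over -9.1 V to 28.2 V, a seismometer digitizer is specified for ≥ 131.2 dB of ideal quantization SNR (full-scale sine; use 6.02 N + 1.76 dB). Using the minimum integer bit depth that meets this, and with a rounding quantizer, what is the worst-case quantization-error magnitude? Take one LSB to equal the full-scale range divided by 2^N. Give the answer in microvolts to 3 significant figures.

Range = 28.2 − (-9.1) = 37.3 V.
Solving 6.02 N ≥ 131.2 − 1.76: N ≥ 21.502. Round up → N = 22.
LSB = 37.3 V / 2^22 = 8.8930 µV.
Half an LSB is 4.45 µV.

4.45 µV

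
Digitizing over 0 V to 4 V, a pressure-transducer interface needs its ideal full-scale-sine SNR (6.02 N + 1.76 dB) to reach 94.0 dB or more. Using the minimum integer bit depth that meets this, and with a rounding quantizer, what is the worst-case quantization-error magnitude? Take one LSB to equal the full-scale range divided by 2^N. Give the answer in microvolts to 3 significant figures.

Range is 4 V.
N ≥ (94.0 − 1.76)/6.02 = 15.322 → N_min = 16.
LSB = 4 V ÷ 2^16 = 4/65536 V = 61.035 µV.
Half an LSB is 30.5 µV.

30.5 µV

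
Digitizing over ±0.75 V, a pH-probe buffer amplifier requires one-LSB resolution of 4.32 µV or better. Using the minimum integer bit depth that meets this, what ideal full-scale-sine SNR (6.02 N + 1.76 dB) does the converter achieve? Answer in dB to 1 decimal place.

Range = 0.75 − (-0.75) = 1.5 V.
Need 2^N ≥ 1.5 V / 4.32 µV = 347200 → N_min = 19.
Ideal SNR at N = 19: 6.02·19 + 1.76 = 116.1 dB.

116.1 dB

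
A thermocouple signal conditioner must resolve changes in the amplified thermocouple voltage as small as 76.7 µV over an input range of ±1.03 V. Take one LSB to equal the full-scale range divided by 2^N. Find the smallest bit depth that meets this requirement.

Full-scale range = 1.03 V − (-1.03 V) = 2.06 V.
Levels needed ≥ 2.06/76.7 µV = 26860. 2^15 = 32768 suffices, so N_min = 15.

15 bits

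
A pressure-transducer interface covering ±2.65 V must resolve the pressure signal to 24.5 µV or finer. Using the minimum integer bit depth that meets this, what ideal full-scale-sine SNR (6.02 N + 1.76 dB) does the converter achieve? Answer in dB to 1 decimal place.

110.1 dB

Span: 2.65 V − (-2.65 V) = 5.3 V.
Required number of levels: 5.3/24.5 µV = 216330; smallest N with 2^N ≥ that is 18.
SNR = 6.02 × 18 + 1.76 = 110.12 dB.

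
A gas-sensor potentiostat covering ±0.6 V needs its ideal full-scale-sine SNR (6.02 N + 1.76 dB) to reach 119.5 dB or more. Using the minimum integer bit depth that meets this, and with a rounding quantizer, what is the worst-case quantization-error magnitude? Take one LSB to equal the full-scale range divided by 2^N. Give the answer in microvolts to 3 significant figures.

0.572 µV

Range = 0.6 − (-0.6) = 1.2 V.
Solving 6.02 N ≥ 119.5 − 1.76: N ≥ 19.558. Round up → N = 20.
LSB = 1.2 V / 2^20 = 1.1444 µV.
Half an LSB is 0.572 µV.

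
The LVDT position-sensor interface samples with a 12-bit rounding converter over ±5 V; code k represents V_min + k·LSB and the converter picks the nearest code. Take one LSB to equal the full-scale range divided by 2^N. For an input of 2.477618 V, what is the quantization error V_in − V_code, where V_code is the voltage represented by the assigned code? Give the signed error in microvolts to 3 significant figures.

−409 µV

Range = 5 − (-5) = 10 V. LSB = 10 V / 2^12 ≈ 2.441 mV.
(2.477618 − (-5)) / LSB = 7.477618 × 4096/10 = 3062.8323. Nearest integer: k = 3063.
V_code = V_min + k × range/2^12 = -5 + 3063 × 10/4096 = 2.478027344 V.
Error = V_in − V_code = 2.477618 − (2.478027344) = −409 µV.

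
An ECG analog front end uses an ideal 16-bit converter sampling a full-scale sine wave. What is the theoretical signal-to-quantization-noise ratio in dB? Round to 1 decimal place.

SNR = 6.02·16 + 1.76 = 98.08 dB.

98.1 dB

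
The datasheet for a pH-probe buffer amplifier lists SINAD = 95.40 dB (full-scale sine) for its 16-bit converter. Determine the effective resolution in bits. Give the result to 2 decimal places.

15.55 bits

(95.40 − 1.76) / 6.02 = 93.64/6.02 = 15.5548 effective bits.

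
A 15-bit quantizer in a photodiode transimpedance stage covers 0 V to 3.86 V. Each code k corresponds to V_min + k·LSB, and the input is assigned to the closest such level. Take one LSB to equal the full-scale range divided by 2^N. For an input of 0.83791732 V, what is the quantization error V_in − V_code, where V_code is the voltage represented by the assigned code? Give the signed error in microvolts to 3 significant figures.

+21.2 µV

Span = 3.86 V. LSB = 3.86 V / 2^15 ≈ 117.8 µV.
(V_in − V_min)/LSB = (0.83791732 − (0)) × 32768/3.86 = 7113.1800 → nearest code k = 7113.
V_code = V_min + k × range/2^15 = 0 + 7113 × 3.86/32768 = 0.83789611816 V.
V_in − V_code = 0.83791732 − (0.83789611816) = +21.2 µV.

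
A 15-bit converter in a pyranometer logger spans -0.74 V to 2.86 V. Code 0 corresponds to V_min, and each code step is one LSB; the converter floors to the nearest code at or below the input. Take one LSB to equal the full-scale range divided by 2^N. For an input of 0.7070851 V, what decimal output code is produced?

13171

Range = 2.86 − (-0.74) = 3.6 V. LSB = 3.6 V / 2^15 ≈ 109.9 µV.
code = ⌊(V_in − V_min)/LSB⌋ = ⌊(V_in − V_min) × 2^15 / range⌋
     = ⌊(0.7070851 − (-0.74)) × 32768 / 3.6⌋ = ⌊1.4470851 × 32768/3.6⌋
     = ⌊13171.690⌋ = 13171.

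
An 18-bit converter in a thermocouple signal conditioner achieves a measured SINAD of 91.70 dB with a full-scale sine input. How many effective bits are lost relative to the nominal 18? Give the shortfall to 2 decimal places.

N_eff = (91.70 − 1.76)/6.02 = 14.9402 bits.
18 − 14.9402 = 3.06 bits below nominal.

3.06 bits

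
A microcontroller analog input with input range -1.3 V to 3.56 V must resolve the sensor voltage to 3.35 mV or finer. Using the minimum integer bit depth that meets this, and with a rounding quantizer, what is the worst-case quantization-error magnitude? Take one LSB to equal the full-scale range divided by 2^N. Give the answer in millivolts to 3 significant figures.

Span: 3.56 V − (-1.3 V) = 4.86 V.
Need 2^N ≥ 4.86 V / 3.35 mV = 1451 → N_min = 11.
LSB = 4.86 V / 2^11 = 2.3730 mV.
|e|_max = LSB/2 = 1.19 mV.

1.19 mV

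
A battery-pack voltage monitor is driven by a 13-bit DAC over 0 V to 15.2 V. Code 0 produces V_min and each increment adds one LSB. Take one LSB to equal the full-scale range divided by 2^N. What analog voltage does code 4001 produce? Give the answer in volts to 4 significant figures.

Span = 15.2 V. LSB = 15.2 V / 2^13.
V_out = V_min + code × LSB = 0 V + 4001 × 15.2 V / 8192
      = 0 + 7.42373 = 7.42373 V.

7.424 V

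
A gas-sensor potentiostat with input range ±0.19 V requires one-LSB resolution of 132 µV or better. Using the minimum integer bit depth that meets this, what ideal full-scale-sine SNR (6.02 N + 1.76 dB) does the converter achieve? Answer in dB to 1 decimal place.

74.0 dB

The full-scale span is 0.19 − (-0.19) = 0.38 V.
Levels needed ≥ 0.38/132 µV = 2879. 2^12 = 4096 suffices, so N_min = 12.
Ideal SNR at N = 12: 6.02·12 + 1.76 = 74.0 dB.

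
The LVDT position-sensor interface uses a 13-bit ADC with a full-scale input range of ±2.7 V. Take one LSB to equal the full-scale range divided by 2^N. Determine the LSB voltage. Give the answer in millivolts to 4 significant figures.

0.6592 mV

Span: 2.7 V − (-2.7 V) = 5.4 V.
2^13 = 8192 levels.
LSB = 5.4 V ÷ 2^13 = 5.4/8192 V = 0.6592 mV.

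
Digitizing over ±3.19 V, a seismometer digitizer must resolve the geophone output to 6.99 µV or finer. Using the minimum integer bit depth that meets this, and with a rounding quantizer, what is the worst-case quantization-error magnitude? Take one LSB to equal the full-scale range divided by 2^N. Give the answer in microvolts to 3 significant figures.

Full-scale range = 3.19 V − (-3.19 V) = 6.38 V.
Levels needed ≥ 6.38/6.99 µV = 912700. 2^20 = 1048576 suffices, so N_min = 20.
Step size = 6.38/1048576 V = 6.0844 µV.
Max error for round-to-nearest is LSB/2 = 3.04 µV.

3.04 µV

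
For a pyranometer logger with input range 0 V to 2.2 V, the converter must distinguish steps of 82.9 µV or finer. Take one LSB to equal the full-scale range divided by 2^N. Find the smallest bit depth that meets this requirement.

15 bits

Span = 2.2 V.
Levels needed ≥ 2.2/82.9 µV = 26540. 2^15 = 32768 suffices, so N_min = 15.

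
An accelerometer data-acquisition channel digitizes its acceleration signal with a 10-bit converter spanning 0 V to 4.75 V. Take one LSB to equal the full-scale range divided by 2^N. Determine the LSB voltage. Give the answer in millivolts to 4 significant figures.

V_FS = 4.75 V.
Number of codes = 2^10 = 1024.
LSB = 4.75 V ÷ 2^10 = 4.75/1024 V = 4.639 mV.

4.639 mV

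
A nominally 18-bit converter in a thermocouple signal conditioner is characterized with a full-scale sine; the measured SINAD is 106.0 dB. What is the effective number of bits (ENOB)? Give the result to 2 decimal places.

17.32 bits

ENOB = (SINAD − 1.76) / 6.02 = (106.0 − 1.76) / 6.02 = 104.24 / 6.02 = 17.3156.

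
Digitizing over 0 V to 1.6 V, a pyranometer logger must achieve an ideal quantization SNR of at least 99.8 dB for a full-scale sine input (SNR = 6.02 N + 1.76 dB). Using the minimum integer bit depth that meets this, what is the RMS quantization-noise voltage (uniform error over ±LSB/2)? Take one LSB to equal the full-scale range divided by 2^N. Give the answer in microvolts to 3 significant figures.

Range is 1.6 V.
6.02 N + 1.76 ≥ 99.8 gives N ≥ 16.286, so the minimum integer is 17.
One LSB is 1.6 V / 131072 = 12.207 µV.
RMS noise = LSB/√12 = 3.52 µV.

3.52 µV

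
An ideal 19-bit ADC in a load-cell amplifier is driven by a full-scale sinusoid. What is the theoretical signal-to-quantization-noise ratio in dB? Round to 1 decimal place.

6.02(19) + 1.76 = 114.38 + 1.76 = 116.14 dB.

116.1 dB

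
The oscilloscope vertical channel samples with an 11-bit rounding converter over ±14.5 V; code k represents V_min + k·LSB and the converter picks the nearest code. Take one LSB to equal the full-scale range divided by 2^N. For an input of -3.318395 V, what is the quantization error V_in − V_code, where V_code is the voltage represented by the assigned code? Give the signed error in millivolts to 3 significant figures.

Span: 14.5 V − (-14.5 V) = 29 V. LSB = 29 V / 2^11 ≈ 14.16 mV.
Position in LSBs: (-3.318395 − (-14.5)) × 2048/29 = 789.6527; rounding gives k = 790.
V_code = V_min + k × range/2^11 = -14.5 + 790 × 29/2048 = -3.313476563 V.
Error = V_in − V_code = -3.318395 − (-3.313476563) = −4.92 mV.

−4.92 mV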